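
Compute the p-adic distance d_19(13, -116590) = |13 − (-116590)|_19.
d_19(13, -116590) = 1/6859

Step 1 — x − y = 13 − (-116590) = 116603. Step 2 — v_19(116603) = 3 (factor: 116603 = (19^3 · 17); the sign does not affect v_p). Step 3 — |x − y|_19 = 19^{-3} = 1/6859.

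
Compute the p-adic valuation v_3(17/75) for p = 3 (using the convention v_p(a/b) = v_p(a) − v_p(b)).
v_3(17/75) = -1

Factor powers of 3 from the numerator and denominator of the reduced fraction: 17 = 3^0 · 17 and 75 = 3^1 · 25. Apply v_p(a/b) = v_p(a) − v_p(b): v_3(17/75) = 0 − 1 = -1.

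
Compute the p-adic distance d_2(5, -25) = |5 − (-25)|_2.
d_2(5, -25) = 1/2

Step 1 — x − y = 5 − (-25) = 30. Step 2 — v_2(30) = 1 (factor: 30 = (2^1 · 15); the sign does not affect v_p). Step 3 — |x − y|_2 = 2^{-1} = 1/2.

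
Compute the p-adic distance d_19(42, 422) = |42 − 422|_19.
d_19(42, 422) = 1/19

Step 1 — x − y = 42 − 422 = -380. Step 2 — v_19(-380) = 1 (factor: -380 = −(19^1 · 20); the sign does not affect v_p). Step 3 — |x − y|_19 = 19^{-1} = 1/19.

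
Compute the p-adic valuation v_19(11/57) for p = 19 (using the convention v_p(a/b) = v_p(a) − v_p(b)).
v_19(11/57) = -1

Factor powers of 19 from the numerator and denominator of the reduced fraction: 11 = 19^0 · 11 and 57 = 19^1 · 3. Apply v_p(a/b) = v_p(a) − v_p(b): v_19(11/57) = 0 − 1 = -1.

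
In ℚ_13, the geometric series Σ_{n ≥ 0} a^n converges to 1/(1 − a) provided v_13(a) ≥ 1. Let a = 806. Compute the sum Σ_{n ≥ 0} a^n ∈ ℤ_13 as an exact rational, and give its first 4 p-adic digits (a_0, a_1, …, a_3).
Σ a^n = 1/(1 − a) = -1/805;  first 4 digits = (1, 10, 0, 9)

v_13(a) = 1 ≥ 1, so the series converges in ℤ_13 to 1/(1 − a) = 1/(1 − 806) = -1/805. Expand this rational in ℤ_13: compute digits iteratively via d_i = x_i mod 13, x_{i+1} = (x_i − d_i)/13. The first 4 digits are (1, 10, 0, 9).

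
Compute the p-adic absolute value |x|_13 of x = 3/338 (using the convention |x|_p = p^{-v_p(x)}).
|3/338|_13 = 169

Step 1 — compute v_13(x) by factoring powers of 13 out of the numerator and denominator: v_13(3/338) = -2. Step 2 — apply |x|_p = p^{-v_p(x)} = 13^{2} = 169.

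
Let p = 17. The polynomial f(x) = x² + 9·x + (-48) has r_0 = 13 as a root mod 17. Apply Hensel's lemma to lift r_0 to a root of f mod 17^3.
r_2 = 353 (mod 4913)

Hensel: r_{i+1} = r_i − f(r_i)·(f′(r_i))^{-1} mod 17^{i+2}, f′(x) = 2x + 9. Iterate:
  r_0 = 13 (mod 17)
  r_1 = 64 (mod 289)
  r_2 = 353 (mod 4913)
Final: r = 353 satisfies f(r) ≡ 0 mod 17^3.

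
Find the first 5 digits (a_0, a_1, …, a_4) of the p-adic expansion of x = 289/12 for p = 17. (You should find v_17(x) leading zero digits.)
(a_0, …, a_4) = (0, 0, 10, 15, 9)

v_17(289/12) = 2, so a_0 = ... = a_1 = 0. Factor out: x = 17^2 · u with u = 1/12 a unit in ℤ_17. Expand u iteratively via a_{v+i} = u_i mod 17, u_{i+1} = (u_i − a_{v+i})/17:
  u_0 = 1/12;  a_2 = 10;  u_1 = (u_0 − 10)/17 = -7/12
  u_1 = -7/12;  a_3 = 15;  u_2 = (u_1 − 15)/17 = -11/12
  u_2 = -11/12;  a_4 = 9;  u_3 = (u_2 − 9)/17 = -7/12
Digits: (0, 0, 10, 15, 9).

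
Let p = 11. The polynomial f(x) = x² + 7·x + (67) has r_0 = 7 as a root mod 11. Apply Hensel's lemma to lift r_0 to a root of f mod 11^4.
r_3 = 13724 (mod 14641)

Hensel: r_{i+1} = r_i − f(r_i)·(f′(r_i))^{-1} mod 11^{i+2}, f′(x) = 2x + 7. Iterate:
  r_0 = 7 (mod 11)
  r_1 = 51 (mod 121)
  r_2 = 414 (mod 1331)
  r_3 = 13724 (mod 14641)
Final: r = 13724 satisfies f(r) ≡ 0 mod 11^4.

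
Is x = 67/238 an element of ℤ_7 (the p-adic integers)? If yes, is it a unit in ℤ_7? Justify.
x ∉ ℤ_7 (v_7(x) = -1 < 0)

ℤ_7 = {x ∈ ℚ_7 : v_7(x) ≥ 0} and ℤ_7^× = {x ∈ ℤ_7 : v_7(x) = 0}. Here v_7(67/238) = v_7(num) − v_7(den) = -1; compare against these criteria.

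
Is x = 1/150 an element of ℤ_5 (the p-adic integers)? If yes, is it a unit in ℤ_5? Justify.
x ∉ ℤ_5 (v_5(x) = -2 < 0)

ℤ_5 = {x ∈ ℚ_5 : v_5(x) ≥ 0} and ℤ_5^× = {x ∈ ℤ_5 : v_5(x) = 0}. Here v_5(1/150) = v_5(num) − v_5(den) = -2; compare against these criteria.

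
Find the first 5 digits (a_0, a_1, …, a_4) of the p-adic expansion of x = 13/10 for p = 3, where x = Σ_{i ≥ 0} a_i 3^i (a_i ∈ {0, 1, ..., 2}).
(a_0, …, a_4) = (1, 1, 0, 2, 2)

v_3(13/10) = 0 (numerator and denominator both coprime to 3), so x ∈ ℤ_3^×. Compute digits iteratively via a_i = x_i mod 3, x_{i+1} = (x_i − a_i)/3, with x_0 = x:
  x_0 = 13/10;  a_0 = 1;  x_1 = (x_0 − 1)/3 = 1/10
  x_1 = 1/10;  a_1 = 1;  x_2 = (x_1 − 1)/3 = -3/10
  x_2 = -3/10;  a_2 = 0;  x_3 = (x_2 − 0)/3 = -1/10
  x_3 = -1/10;  a_3 = 2;  x_4 = (x_3 − 2)/3 = -7/10
  x_4 = -7/10;  a_4 = 2;  x_5 = (x_4 − 2)/3 = -9/10
Digits: (1, 1, 0, 2, 2).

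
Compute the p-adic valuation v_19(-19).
v_19(-19) = 1

v_19(n) is the largest exponent k such that 19^k divides n. Factor out: -19 = -19^1 · 1. (Sign doesn't affect v_p.) So v_19(-19) = 1.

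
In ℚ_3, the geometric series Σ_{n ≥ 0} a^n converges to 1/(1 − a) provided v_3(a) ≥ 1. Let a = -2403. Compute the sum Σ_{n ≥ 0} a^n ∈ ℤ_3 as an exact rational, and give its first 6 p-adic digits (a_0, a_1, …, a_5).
Σ a^n = 1/(1 − a) = 1/2404;  first 6 digits = (1, 0, 0, 1, 0, 2)

v_3(a) = 3 ≥ 1, so the series converges in ℤ_3 to 1/(1 − a) = 1/(1 − (-2403)) = 1/2404. Expand this rational in ℤ_3: compute digits iteratively via d_i = x_i mod 3, x_{i+1} = (x_i − d_i)/3. The first 6 digits are (1, 0, 0, 1, 0, 2).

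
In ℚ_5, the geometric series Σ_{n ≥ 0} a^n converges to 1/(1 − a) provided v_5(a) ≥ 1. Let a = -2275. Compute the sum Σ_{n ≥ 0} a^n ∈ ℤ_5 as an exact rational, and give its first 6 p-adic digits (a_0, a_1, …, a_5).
Σ a^n = 1/(1 − a) = 1/2276;  first 6 digits = (1, 0, 4, 1, 2, 0)

v_5(a) = 2 ≥ 1, so the series converges in ℤ_5 to 1/(1 − a) = 1/(1 − (-2275)) = 1/2276. Expand this rational in ℤ_5: compute digits iteratively via d_i = x_i mod 5, x_{i+1} = (x_i − d_i)/5. The first 6 digits are (1, 0, 4, 1, 2, 0).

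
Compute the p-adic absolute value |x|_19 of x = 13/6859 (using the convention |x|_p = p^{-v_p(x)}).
|13/6859|_19 = 6859

Step 1 — compute v_19(x) by factoring powers of 19 out of the numerator and denominator: v_19(13/6859) = -3. Step 2 — apply |x|_p = p^{-v_p(x)} = 19^{3} = 6859.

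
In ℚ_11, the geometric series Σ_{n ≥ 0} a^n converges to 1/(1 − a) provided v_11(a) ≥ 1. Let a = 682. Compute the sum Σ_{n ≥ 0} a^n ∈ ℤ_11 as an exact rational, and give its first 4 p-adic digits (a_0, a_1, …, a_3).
Σ a^n = 1/(1 − a) = -1/681;  first 4 digits = (1, 7, 10, 10)

v_11(a) = 1 ≥ 1, so the series converges in ℤ_11 to 1/(1 − a) = 1/(1 − 682) = -1/681. Expand this rational in ℤ_11: compute digits iteratively via d_i = x_i mod 11, x_{i+1} = (x_i − d_i)/11. The first 4 digits are (1, 7, 10, 10).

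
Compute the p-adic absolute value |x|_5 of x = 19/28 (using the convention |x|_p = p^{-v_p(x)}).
|19/28|_5 = 1

Step 1 — compute v_5(x) by factoring powers of 5 out of the numerator and denominator: v_5(19/28) = 0. Step 2 — apply |x|_p = p^{-v_p(x)} = 5^{0} = 1.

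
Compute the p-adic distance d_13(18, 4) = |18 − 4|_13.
d_13(18, 4) = 1

Step 1 — x − y = 18 − 4 = 14. Step 2 — v_13(14) = 0 (factor: 14 = (13^0 · 14); the sign does not affect v_p). Step 3 — |x − y|_13 = 13^{0} = 1.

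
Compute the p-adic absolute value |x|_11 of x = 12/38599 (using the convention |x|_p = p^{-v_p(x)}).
|12/38599|_11 = 1331

Step 1 — compute v_11(x) by factoring powers of 11 out of the numerator and denominator: v_11(12/38599) = -3. Step 2 — apply |x|_p = p^{-v_p(x)} = 11^{3} = 1331.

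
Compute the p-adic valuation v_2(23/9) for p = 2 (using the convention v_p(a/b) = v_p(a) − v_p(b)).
v_2(23/9) = 0

Factor powers of 2 from the numerator and denominator of the reduced fraction: 23 = 2^0 · 23 and 9 = 2^0 · 9. Apply v_p(a/b) = v_p(a) − v_p(b): v_2(23/9) = 0 − 0 = 0.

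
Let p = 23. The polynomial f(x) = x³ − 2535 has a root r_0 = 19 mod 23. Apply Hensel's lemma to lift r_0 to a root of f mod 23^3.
r_2 = 11082 (mod 12167)

Hensel: r_{i+1} = r_i − f(r_i)/f′(r_i) mod 23^{i+2}, where f′(x) = 3x². Iterate:
  r_0 = 19 (mod 23)
  r_1 = 502 (mod 529)
  r_2 = 11082 (mod 12167)
Final: r = 11082 with f(r) ≡ 0 mod 23^3.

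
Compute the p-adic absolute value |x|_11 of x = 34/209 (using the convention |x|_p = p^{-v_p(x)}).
|34/209|_11 = 11

Step 1 — compute v_11(x) by factoring powers of 11 out of the numerator and denominator: v_11(34/209) = -1. Step 2 — apply |x|_p = p^{-v_p(x)} = 11^{1} = 11.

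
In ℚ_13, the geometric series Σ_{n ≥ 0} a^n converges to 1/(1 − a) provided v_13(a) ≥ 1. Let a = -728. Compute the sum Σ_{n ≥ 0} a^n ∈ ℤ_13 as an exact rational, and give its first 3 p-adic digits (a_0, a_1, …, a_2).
Σ a^n = 1/(1 − a) = 1/729;  first 3 digits = (1, 9, 11)

v_13(a) = 1 ≥ 1, so the series converges in ℤ_13 to 1/(1 − a) = 1/(1 − (-728)) = 1/729. Expand this rational in ℤ_13: compute digits iteratively via d_i = x_i mod 13, x_{i+1} = (x_i − d_i)/13. The first 3 digits are (1, 9, 11).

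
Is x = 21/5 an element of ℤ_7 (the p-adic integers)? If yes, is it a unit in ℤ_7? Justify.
x ∈ ℤ_7 but not a unit; v_7(x) = 1 > 0

ℤ_7 = {x ∈ ℚ_7 : v_7(x) ≥ 0} and ℤ_7^× = {x ∈ ℤ_7 : v_7(x) = 0}. Here v_7(21/5) = v_7(num) − v_7(den) = 1; compare against these criteria.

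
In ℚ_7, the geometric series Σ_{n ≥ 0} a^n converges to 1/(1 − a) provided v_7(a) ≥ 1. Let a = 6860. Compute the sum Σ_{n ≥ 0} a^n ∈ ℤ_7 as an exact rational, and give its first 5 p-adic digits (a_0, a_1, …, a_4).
Σ a^n = 1/(1 − a) = -1/6859;  first 5 digits = (1, 0, 0, 6, 2)

v_7(a) = 3 ≥ 1, so the series converges in ℤ_7 to 1/(1 − a) = 1/(1 − 6860) = -1/6859. Expand this rational in ℤ_7: compute digits iteratively via d_i = x_i mod 7, x_{i+1} = (x_i − d_i)/7. The first 5 digits are (1, 0, 0, 6, 2).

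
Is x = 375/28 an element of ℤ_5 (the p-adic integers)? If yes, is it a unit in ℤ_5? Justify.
x ∈ ℤ_5 but not a unit; v_5(x) = 3 > 0

ℤ_5 = {x ∈ ℚ_5 : v_5(x) ≥ 0} and ℤ_5^× = {x ∈ ℤ_5 : v_5(x) = 0}. Here v_5(375/28) = v_5(num) − v_5(den) = 3; compare against these criteria.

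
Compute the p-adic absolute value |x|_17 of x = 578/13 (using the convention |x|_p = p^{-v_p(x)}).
|578/13|_17 = 1/289

Step 1 — compute v_17(x) by factoring powers of 17 out of the numerator and denominator: v_17(578/13) = 2. Step 2 — apply |x|_p = p^{-v_p(x)} = 17^{-2} = 1/289.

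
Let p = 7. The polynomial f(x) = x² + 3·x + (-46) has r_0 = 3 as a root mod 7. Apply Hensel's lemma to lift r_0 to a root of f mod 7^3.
r_2 = 213 (mod 343)

Hensel: r_{i+1} = r_i − f(r_i)·(f′(r_i))^{-1} mod 7^{i+2}, f′(x) = 2x + 3. Iterate:
  r_0 = 3 (mod 7)
  r_1 = 17 (mod 49)
  r_2 = 213 (mod 343)
Final: r = 213 satisfies f(r) ≡ 0 mod 7^3.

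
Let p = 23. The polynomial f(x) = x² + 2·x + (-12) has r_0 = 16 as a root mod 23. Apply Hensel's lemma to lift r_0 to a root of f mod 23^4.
r_3 = 234386 (mod 279841)

Hensel: r_{i+1} = r_i − f(r_i)·(f′(r_i))^{-1} mod 23^{i+2}, f′(x) = 2x + 2. Iterate:
  r_0 = 16 (mod 23)
  r_1 = 39 (mod 529)
  r_2 = 3213 (mod 12167)
  r_3 = 234386 (mod 279841)
Final: r = 234386 satisfies f(r) ≡ 0 mod 23^4.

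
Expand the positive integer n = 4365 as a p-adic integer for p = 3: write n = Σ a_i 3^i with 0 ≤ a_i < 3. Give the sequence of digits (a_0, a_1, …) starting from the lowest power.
(a_0, a_1, …) = (0, 0, 2, 2, 2, 2, 2, 1)

Repeated division by 3 gives the digits low-to-high: 4365 = 2·3^2 + 2·3^3 + 2·3^4 + 2·3^5 + 2·3^6 + 1·3^7. Digit sequence: (0, 0, 2, 2, 2, 2, 2, 1).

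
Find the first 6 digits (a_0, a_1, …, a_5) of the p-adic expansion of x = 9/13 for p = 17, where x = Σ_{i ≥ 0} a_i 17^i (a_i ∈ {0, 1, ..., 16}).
(a_0, …, a_5) = (2, 13, 11, 15, 3, 5)

v_17(9/13) = 0 (numerator and denominator both coprime to 17), so x ∈ ℤ_17^×. Compute digits iteratively via a_i = x_i mod 17, x_{i+1} = (x_i − a_i)/17, with x_0 = x:
  x_0 = 9/13;  a_0 = 2;  x_1 = (x_0 − 2)/17 = -1/13
  x_1 = -1/13;  a_1 = 13;  x_2 = (x_1 − 13)/17 = -10/13
  x_2 = -10/13;  a_2 = 11;  x_3 = (x_2 − 11)/17 = -9/13
  x_3 = -9/13;  a_3 = 15;  x_4 = (x_3 − 15)/17 = -12/13
  x_4 = -12/13;  a_4 = 3;  x_5 = (x_4 − 3)/17 = -3/13
  x_5 = -3/13;  a_5 = 5;  x_6 = (x_5 − 5)/17 = -4/13
Digits: (2, 13, 11, 15, 3, 5).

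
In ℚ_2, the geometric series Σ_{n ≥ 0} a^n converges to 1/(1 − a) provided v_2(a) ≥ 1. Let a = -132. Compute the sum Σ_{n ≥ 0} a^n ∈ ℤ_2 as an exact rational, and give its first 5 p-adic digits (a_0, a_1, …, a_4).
Σ a^n = 1/(1 − a) = 1/133;  first 5 digits = (1, 0, 1, 1, 0)

v_2(a) = 2 ≥ 1, so the series converges in ℤ_2 to 1/(1 − a) = 1/(1 − (-132)) = 1/133. Expand this rational in ℤ_2: compute digits iteratively via d_i = x_i mod 2, x_{i+1} = (x_i − d_i)/2. The first 5 digits are (1, 0, 1, 1, 0).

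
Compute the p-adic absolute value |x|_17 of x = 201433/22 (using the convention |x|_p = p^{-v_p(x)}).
|201433/22|_17 = 1/4913

Step 1 — compute v_17(x) by factoring powers of 17 out of the numerator and denominator: v_17(201433/22) = 3. Step 2 — apply |x|_p = p^{-v_p(x)} = 17^{-3} = 1/4913.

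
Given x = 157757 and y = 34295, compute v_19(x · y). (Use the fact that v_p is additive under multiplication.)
v_19(5410276315) = 6

v_p(x) = 3 (factor: 157757 = 19^3 · 23); v_p(y) = 3 (factor: 34295 = 19^3 · 5). Additivity: v_p(xy) = v_p(x) + v_p(y) = 3 + 3 = 6. (Direct check: xy = 5410276315 = 19^6 · (115).)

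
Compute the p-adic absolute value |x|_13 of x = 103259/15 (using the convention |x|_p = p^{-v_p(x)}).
|103259/15|_13 = 1/2197

Step 1 — compute v_13(x) by factoring powers of 13 out of the numerator and denominator: v_13(103259/15) = 3. Step 2 — apply |x|_p = p^{-v_p(x)} = 13^{-3} = 1/2197.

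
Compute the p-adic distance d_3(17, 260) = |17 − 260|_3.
d_3(17, 260) = 1/243

Step 1 — x − y = 17 − 260 = -243. Step 2 — v_3(-243) = 5 (factor: -243 = −(3^5 · 1); the sign does not affect v_p). Step 3 — |x − y|_3 = 3^{-5} = 1/243.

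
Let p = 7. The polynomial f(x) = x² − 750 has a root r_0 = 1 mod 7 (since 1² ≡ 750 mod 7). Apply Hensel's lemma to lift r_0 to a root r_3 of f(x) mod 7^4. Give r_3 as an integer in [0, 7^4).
r_3 = 351 (mod 2401)

Hensel's recurrence: r_{i+1} = r_i − f(r_i)·(f′(r_i))^{-1} mod 7^{i+2}, with f′(x) = 2x. Iterate:
  r_0 = 1 (mod 7)
  r_1 = 8 (mod 49)
  r_2 = 8 (mod 343)
  r_3 = 351 (mod 2401)
Final: r_3 = 351, and one checks f(r_3) ≡ 0 mod 7^4.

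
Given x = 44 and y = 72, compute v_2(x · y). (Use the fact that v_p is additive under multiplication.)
v_2(3168) = 5

v_p(x) = 2 (factor: 44 = 2^2 · 11); v_p(y) = 3 (factor: 72 = 2^3 · 9). Additivity: v_p(xy) = v_p(x) + v_p(y) = 2 + 3 = 5. (Direct check: xy = 3168 = 2^5 · (99).)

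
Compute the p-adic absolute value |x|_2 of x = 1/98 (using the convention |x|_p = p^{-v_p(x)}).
|1/98|_2 = 2

Step 1 — compute v_2(x) by factoring powers of 2 out of the numerator and denominator: v_2(1/98) = -1. Step 2 — apply |x|_p = p^{-v_p(x)} = 2^{1} = 2.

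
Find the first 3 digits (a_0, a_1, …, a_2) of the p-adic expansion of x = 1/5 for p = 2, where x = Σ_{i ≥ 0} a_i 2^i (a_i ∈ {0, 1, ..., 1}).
(a_0, …, a_2) = (1, 0, 1)

v_2(1/5) = 0 (numerator and denominator both coprime to 2), so x ∈ ℤ_2^×. Compute digits iteratively via a_i = x_i mod 2, x_{i+1} = (x_i − a_i)/2, with x_0 = x:
  x_0 = 1/5;  a_0 = 1;  x_1 = (x_0 − 1)/2 = -2/5
  x_1 = -2/5;  a_1 = 0;  x_2 = (x_1 − 0)/2 = -1/5
  x_2 = -1/5;  a_2 = 1;  x_3 = (x_2 − 1)/2 = -3/5
Digits: (1, 0, 1).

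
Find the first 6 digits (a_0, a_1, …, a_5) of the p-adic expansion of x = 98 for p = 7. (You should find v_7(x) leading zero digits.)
(a_0, …, a_5) = (0, 0, 2, 0, 0, 0)

v_7(98) = 2, so a_0 = ... = a_1 = 0. Factor out: x = 7^2 · u with u = 2 a unit in ℤ_7. Expand u iteratively via a_{v+i} = u_i mod 7, u_{i+1} = (u_i − a_{v+i})/7:
  u_0 = 2;  a_2 = 2;  u_1 = (u_0 − 2)/7 = 0
  u_1 = 0;  a_3 = 0;  u_2 = (u_1 − 0)/7 = 0
  u_2 = 0;  a_4 = 0;  u_3 = (u_2 − 0)/7 = 0
  u_3 = 0;  a_5 = 0;  u_4 = (u_3 − 0)/7 = 0
Digits: (0, 0, 2, 0, 0, 0).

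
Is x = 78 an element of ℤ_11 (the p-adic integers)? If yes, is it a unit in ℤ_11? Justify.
x ∈ ℤ_11^× (unit); v_11(x) = 0

ℤ_11 = {x ∈ ℚ_11 : v_11(x) ≥ 0} and ℤ_11^× = {x ∈ ℤ_11 : v_11(x) = 0}. Here v_11(78) = v_11(num) − v_11(den) = 0; compare against these criteria.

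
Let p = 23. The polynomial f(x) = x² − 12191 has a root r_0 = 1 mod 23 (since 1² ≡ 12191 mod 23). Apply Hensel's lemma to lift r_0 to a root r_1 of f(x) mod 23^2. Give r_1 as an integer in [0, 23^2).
r_1 = 277 (mod 529)

Hensel's recurrence: r_{i+1} = r_i − f(r_i)·(f′(r_i))^{-1} mod 23^{i+2}, with f′(x) = 2x. Iterate:
  r_0 = 1 (mod 23)
  r_1 = 277 (mod 529)
Final: r_1 = 277, and one checks f(r_1) ≡ 0 mod 23^2.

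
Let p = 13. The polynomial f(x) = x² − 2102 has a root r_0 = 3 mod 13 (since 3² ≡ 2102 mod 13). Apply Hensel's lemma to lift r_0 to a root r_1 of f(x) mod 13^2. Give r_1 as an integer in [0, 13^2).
r_1 = 42 (mod 169)

Hensel's recurrence: r_{i+1} = r_i − f(r_i)·(f′(r_i))^{-1} mod 13^{i+2}, with f′(x) = 2x. Iterate:
  r_0 = 3 (mod 13)
  r_1 = 42 (mod 169)
Final: r_1 = 42, and one checks f(r_1) ≡ 0 mod 13^2.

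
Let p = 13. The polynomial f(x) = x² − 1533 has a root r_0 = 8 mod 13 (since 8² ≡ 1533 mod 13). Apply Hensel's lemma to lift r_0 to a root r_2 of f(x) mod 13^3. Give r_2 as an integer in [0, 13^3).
r_2 = 554 (mod 2197)

Hensel's recurrence: r_{i+1} = r_i − f(r_i)·(f′(r_i))^{-1} mod 13^{i+2}, with f′(x) = 2x. Iterate:
  r_0 = 8 (mod 13)
  r_1 = 47 (mod 169)
  r_2 = 554 (mod 2197)
Final: r_2 = 554, and one checks f(r_2) ≡ 0 mod 13^3.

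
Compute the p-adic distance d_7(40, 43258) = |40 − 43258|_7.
d_7(40, 43258) = 1/2401

Step 1 — x − y = 40 − 43258 = -43218. Step 2 — v_7(-43218) = 4 (factor: -43218 = −(7^4 · 18); the sign does not affect v_p). Step 3 — |x − y|_7 = 7^{-4} = 1/2401.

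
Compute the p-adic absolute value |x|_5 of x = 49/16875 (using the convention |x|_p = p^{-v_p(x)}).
|49/16875|_5 = 625

Step 1 — compute v_5(x) by factoring powers of 5 out of the numerator and denominator: v_5(49/16875) = -4. Step 2 — apply |x|_p = p^{-v_p(x)} = 5^{4} = 625.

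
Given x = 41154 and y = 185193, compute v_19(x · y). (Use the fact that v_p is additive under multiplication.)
v_19(7621432722) = 6

v_p(x) = 3 (factor: 41154 = 19^3 · 6); v_p(y) = 3 (factor: 185193 = 19^3 · 27). Additivity: v_p(xy) = v_p(x) + v_p(y) = 3 + 3 = 6. (Direct check: xy = 7621432722 = 19^6 · (162).)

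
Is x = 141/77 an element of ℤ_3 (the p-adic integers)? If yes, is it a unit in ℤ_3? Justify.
x ∈ ℤ_3 but not a unit; v_3(x) = 1 > 0

ℤ_3 = {x ∈ ℚ_3 : v_3(x) ≥ 0} and ℤ_3^× = {x ∈ ℤ_3 : v_3(x) = 0}. Here v_3(141/77) = v_3(num) − v_3(den) = 1; compare against these criteria.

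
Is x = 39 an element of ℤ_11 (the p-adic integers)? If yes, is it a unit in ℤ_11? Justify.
x ∈ ℤ_11^× (unit); v_11(x) = 0

ℤ_11 = {x ∈ ℚ_11 : v_11(x) ≥ 0} and ℤ_11^× = {x ∈ ℤ_11 : v_11(x) = 0}. Here v_11(39) = v_11(num) − v_11(den) = 0; compare against these criteria.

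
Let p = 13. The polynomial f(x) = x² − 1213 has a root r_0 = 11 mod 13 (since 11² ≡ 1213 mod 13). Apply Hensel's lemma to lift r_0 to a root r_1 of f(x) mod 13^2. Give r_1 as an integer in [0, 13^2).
r_1 = 76 (mod 169)

Hensel's recurrence: r_{i+1} = r_i − f(r_i)·(f′(r_i))^{-1} mod 13^{i+2}, with f′(x) = 2x. Iterate:
  r_0 = 11 (mod 13)
  r_1 = 76 (mod 169)
Final: r_1 = 76, and one checks f(r_1) ≡ 0 mod 13^2.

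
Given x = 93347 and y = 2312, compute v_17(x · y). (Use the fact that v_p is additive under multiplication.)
v_17(215818264) = 5

v_p(x) = 3 (factor: 93347 = 17^3 · 19); v_p(y) = 2 (factor: 2312 = 17^2 · 8). Additivity: v_p(xy) = v_p(x) + v_p(y) = 3 + 2 = 5. (Direct check: xy = 215818264 = 17^5 · (152).)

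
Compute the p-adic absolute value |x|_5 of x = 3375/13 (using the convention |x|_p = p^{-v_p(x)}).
|3375/13|_5 = 1/125

Step 1 — compute v_5(x) by factoring powers of 5 out of the numerator and denominator: v_5(3375/13) = 3. Step 2 — apply |x|_p = p^{-v_p(x)} = 5^{-3} = 1/125.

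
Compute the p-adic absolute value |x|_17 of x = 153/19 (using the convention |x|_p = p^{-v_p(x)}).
|153/19|_17 = 1/17

Step 1 — compute v_17(x) by factoring powers of 17 out of the numerator and denominator: v_17(153/19) = 1. Step 2 — apply |x|_p = p^{-v_p(x)} = 17^{-1} = 1/17.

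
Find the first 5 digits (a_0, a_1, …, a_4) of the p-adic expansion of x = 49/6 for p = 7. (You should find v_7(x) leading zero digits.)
(a_0, …, a_4) = (0, 0, 6, 5, 5)

v_7(49/6) = 2, so a_0 = ... = a_1 = 0. Factor out: x = 7^2 · u with u = 1/6 a unit in ℤ_7. Expand u iteratively via a_{v+i} = u_i mod 7, u_{i+1} = (u_i − a_{v+i})/7:
  u_0 = 1/6;  a_2 = 6;  u_1 = (u_0 − 6)/7 = -5/6
  u_1 = -5/6;  a_3 = 5;  u_2 = (u_1 − 5)/7 = -5/6
  u_2 = -5/6;  a_4 = 5;  u_3 = (u_2 − 5)/7 = -5/6
Digits: (0, 0, 6, 5, 5).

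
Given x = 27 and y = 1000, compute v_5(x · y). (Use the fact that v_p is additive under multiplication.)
v_5(27000) = 3

v_p(x) = 0 (factor: 27 = 5^0 · 27); v_p(y) = 3 (factor: 1000 = 5^3 · 8). Additivity: v_p(xy) = v_p(x) + v_p(y) = 0 + 3 = 3. (Direct check: xy = 27000 = 5^3 · (216).)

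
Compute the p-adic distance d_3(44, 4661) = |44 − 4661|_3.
d_3(44, 4661) = 1/243

Step 1 — x − y = 44 − 4661 = -4617. Step 2 — v_3(-4617) = 5 (factor: -4617 = −(3^5 · 19); the sign does not affect v_p). Step 3 — |x − y|_3 = 3^{-5} = 1/243.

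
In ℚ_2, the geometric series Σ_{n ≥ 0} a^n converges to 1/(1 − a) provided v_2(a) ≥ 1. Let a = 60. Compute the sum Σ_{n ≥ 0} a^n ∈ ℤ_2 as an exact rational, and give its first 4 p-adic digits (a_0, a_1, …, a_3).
Σ a^n = 1/(1 − a) = -1/59;  first 4 digits = (1, 0, 1, 1)

v_2(a) = 2 ≥ 1, so the series converges in ℤ_2 to 1/(1 − a) = 1/(1 − 60) = -1/59. Expand this rational in ℤ_2: compute digits iteratively via d_i = x_i mod 2, x_{i+1} = (x_i − d_i)/2. The first 4 digits are (1, 0, 1, 1).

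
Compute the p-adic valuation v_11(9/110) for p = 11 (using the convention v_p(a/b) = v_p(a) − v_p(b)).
v_11(9/110) = -1

Factor powers of 11 from the numerator and denominator of the reduced fraction: 9 = 11^0 · 9 and 110 = 11^1 · 10. Apply v_p(a/b) = v_p(a) − v_p(b): v_11(9/110) = 0 − 1 = -1.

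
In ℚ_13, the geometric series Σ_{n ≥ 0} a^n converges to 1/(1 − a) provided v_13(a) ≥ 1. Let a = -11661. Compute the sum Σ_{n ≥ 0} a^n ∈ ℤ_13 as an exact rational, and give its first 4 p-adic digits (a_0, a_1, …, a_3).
Σ a^n = 1/(1 − a) = 1/11662;  first 4 digits = (1, 0, 9, 7)

v_13(a) = 2 ≥ 1, so the series converges in ℤ_13 to 1/(1 − a) = 1/(1 − (-11661)) = 1/11662. Expand this rational in ℤ_13: compute digits iteratively via d_i = x_i mod 13, x_{i+1} = (x_i − d_i)/13. The first 4 digits are (1, 0, 9, 7).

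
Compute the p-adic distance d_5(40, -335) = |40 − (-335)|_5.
d_5(40, -335) = 1/125

Step 1 — x − y = 40 − (-335) = 375. Step 2 — v_5(375) = 3 (factor: 375 = (5^3 · 3); the sign does not affect v_p). Step 3 — |x − y|_5 = 5^{-3} = 1/125.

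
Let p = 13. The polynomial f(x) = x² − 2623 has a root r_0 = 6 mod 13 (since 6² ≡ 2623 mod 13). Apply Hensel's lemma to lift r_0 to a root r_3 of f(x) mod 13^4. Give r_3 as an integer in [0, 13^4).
r_3 = 17023 (mod 28561)

Hensel's recurrence: r_{i+1} = r_i − f(r_i)·(f′(r_i))^{-1} mod 13^{i+2}, with f′(x) = 2x. Iterate:
  r_0 = 6 (mod 13)
  r_1 = 123 (mod 169)
  r_2 = 1644 (mod 2197)
  r_3 = 17023 (mod 28561)
Final: r_3 = 17023, and one checks f(r_3) ≡ 0 mod 13^4.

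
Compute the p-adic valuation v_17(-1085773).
v_17(-1085773) = 4

v_17(n) is the largest exponent k such that 17^k divides n. Factor out: -1085773 = -17^4 · 13. (Sign doesn't affect v_p.) So v_17(-1085773) = 4.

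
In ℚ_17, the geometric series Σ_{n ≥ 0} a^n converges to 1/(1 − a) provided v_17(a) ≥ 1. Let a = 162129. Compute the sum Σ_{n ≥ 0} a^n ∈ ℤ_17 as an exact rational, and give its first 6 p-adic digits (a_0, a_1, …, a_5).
Σ a^n = 1/(1 − a) = -1/162128;  first 6 digits = (1, 0, 0, 16, 1, 0)

v_17(a) = 3 ≥ 1, so the series converges in ℤ_17 to 1/(1 − a) = 1/(1 − 162129) = -1/162128. Expand this rational in ℤ_17: compute digits iteratively via d_i = x_i mod 17, x_{i+1} = (x_i − d_i)/17. The first 6 digits are (1, 0, 0, 16, 1, 0).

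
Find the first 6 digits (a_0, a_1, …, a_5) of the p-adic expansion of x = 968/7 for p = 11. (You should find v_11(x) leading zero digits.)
(a_0, …, a_5) = (0, 0, 9, 4, 9, 7)

v_11(968/7) = 2, so a_0 = ... = a_1 = 0. Factor out: x = 11^2 · u with u = 8/7 a unit in ℤ_11. Expand u iteratively via a_{v+i} = u_i mod 11, u_{i+1} = (u_i − a_{v+i})/11:
  u_0 = 8/7;  a_2 = 9;  u_1 = (u_0 − 9)/11 = -5/7
  u_1 = -5/7;  a_3 = 4;  u_2 = (u_1 − 4)/11 = -3/7
  u_2 = -3/7;  a_4 = 9;  u_3 = (u_2 − 9)/11 = -6/7
  u_3 = -6/7;  a_5 = 7;  u_4 = (u_3 − 7)/11 = -5/7
Digits: (0, 0, 9, 4, 9, 7).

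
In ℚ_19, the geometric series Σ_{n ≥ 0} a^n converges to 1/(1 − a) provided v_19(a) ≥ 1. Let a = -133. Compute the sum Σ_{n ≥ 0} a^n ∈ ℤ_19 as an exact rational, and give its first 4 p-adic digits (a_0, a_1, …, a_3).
Σ a^n = 1/(1 − a) = 1/134;  first 4 digits = (1, 12, 10, 1)

v_19(a) = 1 ≥ 1, so the series converges in ℤ_19 to 1/(1 − a) = 1/(1 − (-133)) = 1/134. Expand this rational in ℤ_19: compute digits iteratively via d_i = x_i mod 19, x_{i+1} = (x_i − d_i)/19. The first 4 digits are (1, 12, 10, 1).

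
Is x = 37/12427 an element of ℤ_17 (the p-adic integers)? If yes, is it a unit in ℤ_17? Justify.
x ∉ ℤ_17 (v_17(x) = -2 < 0)

ℤ_17 = {x ∈ ℚ_17 : v_17(x) ≥ 0} and ℤ_17^× = {x ∈ ℤ_17 : v_17(x) = 0}. Here v_17(37/12427) = v_17(num) − v_17(den) = -2; compare against these criteria.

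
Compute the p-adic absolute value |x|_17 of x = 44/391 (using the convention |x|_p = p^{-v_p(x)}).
|44/391|_17 = 17

Step 1 — compute v_17(x) by factoring powers of 17 out of the numerator and denominator: v_17(44/391) = -1. Step 2 — apply |x|_p = p^{-v_p(x)} = 17^{1} = 17.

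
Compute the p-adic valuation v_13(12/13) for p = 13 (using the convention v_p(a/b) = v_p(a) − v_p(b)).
v_13(12/13) = -1

Factor powers of 13 from the numerator and denominator of the reduced fraction: 12 = 13^0 · 12 and 13 = 13^1 · 1. Apply v_p(a/b) = v_p(a) − v_p(b): v_13(12/13) = 0 − 1 = -1.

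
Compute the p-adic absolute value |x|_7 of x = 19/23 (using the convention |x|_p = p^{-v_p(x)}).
|19/23|_7 = 1

Step 1 — compute v_7(x) by factoring powers of 7 out of the numerator and denominator: v_7(19/23) = 0. Step 2 — apply |x|_p = p^{-v_p(x)} = 7^{0} = 1.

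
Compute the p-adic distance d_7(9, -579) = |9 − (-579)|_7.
d_7(9, -579) = 1/49

Step 1 — x − y = 9 − (-579) = 588. Step 2 — v_7(588) = 2 (factor: 588 = (7^2 · 12); the sign does not affect v_p). Step 3 — |x − y|_7 = 7^{-2} = 1/49.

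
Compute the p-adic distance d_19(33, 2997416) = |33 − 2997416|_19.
d_19(33, 2997416) = 1/130321

Step 1 — x − y = 33 − 2997416 = -2997383. Step 2 — v_19(-2997383) = 4 (factor: -2997383 = −(19^4 · 23); the sign does not affect v_p). Step 3 — |x − y|_19 = 19^{-4} = 1/130321.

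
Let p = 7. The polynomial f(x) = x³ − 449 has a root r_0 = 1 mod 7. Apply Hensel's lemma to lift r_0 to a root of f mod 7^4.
r_3 = 1555 (mod 2401)

Hensel: r_{i+1} = r_i − f(r_i)/f′(r_i) mod 7^{i+2}, where f′(x) = 3x². Iterate:
  r_0 = 1 (mod 7)
  r_1 = 36 (mod 49)
  r_2 = 183 (mod 343)
  r_3 = 1555 (mod 2401)
Final: r = 1555 with f(r) ≡ 0 mod 7^4.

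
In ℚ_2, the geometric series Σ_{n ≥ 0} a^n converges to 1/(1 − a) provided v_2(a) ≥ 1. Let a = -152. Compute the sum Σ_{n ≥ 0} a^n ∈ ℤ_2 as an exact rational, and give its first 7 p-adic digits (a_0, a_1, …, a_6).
Σ a^n = 1/(1 − a) = 1/153;  first 7 digits = (1, 0, 0, 1, 0, 1, 0)

v_2(a) = 3 ≥ 1, so the series converges in ℤ_2 to 1/(1 − a) = 1/(1 − (-152)) = 1/153. Expand this rational in ℤ_2: compute digits iteratively via d_i = x_i mod 2, x_{i+1} = (x_i − d_i)/2. The first 7 digits are (1, 0, 0, 1, 0, 1, 0).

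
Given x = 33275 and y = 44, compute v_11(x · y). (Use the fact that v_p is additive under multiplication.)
v_11(1464100) = 4

v_p(x) = 3 (factor: 33275 = 11^3 · 25); v_p(y) = 1 (factor: 44 = 11^1 · 4). Additivity: v_p(xy) = v_p(x) + v_p(y) = 3 + 1 = 4. (Direct check: xy = 1464100 = 11^4 · (100).)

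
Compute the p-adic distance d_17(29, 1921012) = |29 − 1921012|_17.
d_17(29, 1921012) = 1/83521

Step 1 — x − y = 29 − 1921012 = -1920983. Step 2 — v_17(-1920983) = 4 (factor: -1920983 = −(17^4 · 23); the sign does not affect v_p). Step 3 — |x − y|_17 = 17^{-4} = 1/83521.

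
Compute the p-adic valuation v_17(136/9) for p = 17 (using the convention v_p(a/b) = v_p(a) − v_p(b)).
v_17(136/9) = 1

Factor powers of 17 from the numerator and denominator of the reduced fraction: 136 = 17^1 · 8 and 9 = 17^0 · 9. Apply v_p(a/b) = v_p(a) − v_p(b): v_17(136/9) = 1 − 0 = 1.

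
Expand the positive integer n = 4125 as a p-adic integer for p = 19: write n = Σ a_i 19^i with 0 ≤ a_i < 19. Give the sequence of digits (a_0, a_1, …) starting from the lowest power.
(a_0, a_1, …) = (2, 8, 11)

Repeated division by 19 gives the digits low-to-high: 4125 = 2 + 8·19^1 + 11·19^2. Digit sequence: (2, 8, 11).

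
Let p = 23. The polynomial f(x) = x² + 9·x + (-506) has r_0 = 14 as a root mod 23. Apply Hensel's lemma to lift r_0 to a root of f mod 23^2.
r_1 = 405 (mod 529)

Hensel: r_{i+1} = r_i − f(r_i)·(f′(r_i))^{-1} mod 23^{i+2}, f′(x) = 2x + 9. Iterate:
  r_0 = 14 (mod 23)
  r_1 = 405 (mod 529)
Final: r = 405 satisfies f(r) ≡ 0 mod 23^2.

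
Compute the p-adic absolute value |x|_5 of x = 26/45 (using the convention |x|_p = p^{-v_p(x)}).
|26/45|_5 = 5

Step 1 — compute v_5(x) by factoring powers of 5 out of the numerator and denominator: v_5(26/45) = -1. Step 2 — apply |x|_p = p^{-v_p(x)} = 5^{1} = 5.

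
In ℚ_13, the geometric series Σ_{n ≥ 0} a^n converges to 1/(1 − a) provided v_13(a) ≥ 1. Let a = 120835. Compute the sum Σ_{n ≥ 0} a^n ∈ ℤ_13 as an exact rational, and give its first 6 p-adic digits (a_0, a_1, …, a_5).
Σ a^n = 1/(1 − a) = -1/120834;  first 6 digits = (1, 0, 0, 3, 4, 0)

v_13(a) = 3 ≥ 1, so the series converges in ℤ_13 to 1/(1 − a) = 1/(1 − 120835) = -1/120834. Expand this rational in ℤ_13: compute digits iteratively via d_i = x_i mod 13, x_{i+1} = (x_i − d_i)/13. The first 6 digits are (1, 0, 0, 3, 4, 0).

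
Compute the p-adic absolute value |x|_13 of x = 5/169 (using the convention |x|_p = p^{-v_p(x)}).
|5/169|_13 = 169

Step 1 — compute v_13(x) by factoring powers of 13 out of the numerator and denominator: v_13(5/169) = -2. Step 2 — apply |x|_p = p^{-v_p(x)} = 13^{2} = 169.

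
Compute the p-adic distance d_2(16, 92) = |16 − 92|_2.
d_2(16, 92) = 1/4

Step 1 — x − y = 16 − 92 = -76. Step 2 — v_2(-76) = 2 (factor: -76 = −(2^2 · 19); the sign does not affect v_p). Step 3 — |x − y|_2 = 2^{-2} = 1/4.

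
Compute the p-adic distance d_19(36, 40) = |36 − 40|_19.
d_19(36, 40) = 1

Step 1 — x − y = 36 − 40 = -4. Step 2 — v_19(-4) = 0 (factor: -4 = −(19^0 · 4); the sign does not affect v_p). Step 3 — |x − y|_19 = 19^{0} = 1.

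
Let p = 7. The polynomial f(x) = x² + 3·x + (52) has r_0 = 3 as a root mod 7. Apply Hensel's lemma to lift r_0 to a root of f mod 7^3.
r_2 = 164 (mod 343)

Hensel: r_{i+1} = r_i − f(r_i)·(f′(r_i))^{-1} mod 7^{i+2}, f′(x) = 2x + 3. Iterate:
  r_0 = 3 (mod 7)
  r_1 = 17 (mod 49)
  r_2 = 164 (mod 343)
Final: r = 164 satisfies f(r) ≡ 0 mod 7^3.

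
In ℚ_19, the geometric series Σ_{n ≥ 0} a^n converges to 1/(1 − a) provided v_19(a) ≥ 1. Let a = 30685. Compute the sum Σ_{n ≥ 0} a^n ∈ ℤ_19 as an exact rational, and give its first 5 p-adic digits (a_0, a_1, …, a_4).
Σ a^n = 1/(1 − a) = -1/30684;  first 5 digits = (1, 0, 9, 4, 5)

v_19(a) = 2 ≥ 1, so the series converges in ℤ_19 to 1/(1 − a) = 1/(1 − 30685) = -1/30684. Expand this rational in ℤ_19: compute digits iteratively via d_i = x_i mod 19, x_{i+1} = (x_i − d_i)/19. The first 5 digits are (1, 0, 9, 4, 5).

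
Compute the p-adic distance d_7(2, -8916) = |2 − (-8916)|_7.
d_7(2, -8916) = 1/343

Step 1 — x − y = 2 − (-8916) = 8918. Step 2 — v_7(8918) = 3 (factor: 8918 = (7^3 · 26); the sign does not affect v_p). Step 3 — |x − y|_7 = 7^{-3} = 1/343.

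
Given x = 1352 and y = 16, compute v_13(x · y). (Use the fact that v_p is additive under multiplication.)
v_13(21632) = 2

v_p(x) = 2 (factor: 1352 = 13^2 · 8); v_p(y) = 0 (factor: 16 = 13^0 · 16). Additivity: v_p(xy) = v_p(x) + v_p(y) = 2 + 0 = 2. (Direct check: xy = 21632 = 13^2 · (128).)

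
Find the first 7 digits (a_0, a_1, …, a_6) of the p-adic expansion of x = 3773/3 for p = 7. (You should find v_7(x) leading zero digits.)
(a_0, …, a_6) = (0, 0, 0, 6, 2, 2, 2)

v_7(3773/3) = 3, so a_0 = ... = a_2 = 0. Factor out: x = 7^3 · u with u = 11/3 a unit in ℤ_7. Expand u iteratively via a_{v+i} = u_i mod 7, u_{i+1} = (u_i − a_{v+i})/7:
  u_0 = 11/3;  a_3 = 6;  u_1 = (u_0 − 6)/7 = -1/3
  u_1 = -1/3;  a_4 = 2;  u_2 = (u_1 − 2)/7 = -1/3
  u_2 = -1/3;  a_5 = 2;  u_3 = (u_2 − 2)/7 = -1/3
  u_3 = -1/3;  a_6 = 2;  u_4 = (u_3 − 2)/7 = -1/3
Digits: (0, 0, 0, 6, 2, 2, 2).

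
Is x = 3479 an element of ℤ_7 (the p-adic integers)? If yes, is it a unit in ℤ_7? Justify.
x ∈ ℤ_7 but not a unit; v_7(x) = 2 > 0

ℤ_7 = {x ∈ ℚ_7 : v_7(x) ≥ 0} and ℤ_7^× = {x ∈ ℤ_7 : v_7(x) = 0}. Here v_7(3479) = v_7(num) − v_7(den) = 2; compare against these criteria.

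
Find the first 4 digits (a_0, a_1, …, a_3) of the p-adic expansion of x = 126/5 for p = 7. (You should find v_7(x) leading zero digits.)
(a_0, …, a_3) = (0, 5, 4, 5)

v_7(126/5) = 1, so a_0 = ... = a_0 = 0. Factor out: x = 7^1 · u with u = 18/5 a unit in ℤ_7. Expand u iteratively via a_{v+i} = u_i mod 7, u_{i+1} = (u_i − a_{v+i})/7:
  u_0 = 18/5;  a_1 = 5;  u_1 = (u_0 − 5)/7 = -1/5
  u_1 = -1/5;  a_2 = 4;  u_2 = (u_1 − 4)/7 = -3/5
  u_2 = -3/5;  a_3 = 5;  u_3 = (u_2 − 5)/7 = -4/5
Digits: (0, 5, 4, 5).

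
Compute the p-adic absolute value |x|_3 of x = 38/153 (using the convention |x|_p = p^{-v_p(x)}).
|38/153|_3 = 9

Step 1 — compute v_3(x) by factoring powers of 3 out of the numerator and denominator: v_3(38/153) = -2. Step 2 — apply |x|_p = p^{-v_p(x)} = 3^{2} = 9.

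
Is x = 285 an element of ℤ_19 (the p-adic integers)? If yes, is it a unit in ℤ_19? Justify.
x ∈ ℤ_19 but not a unit; v_19(x) = 1 > 0

ℤ_19 = {x ∈ ℚ_19 : v_19(x) ≥ 0} and ℤ_19^× = {x ∈ ℤ_19 : v_19(x) = 0}. Here v_19(285) = v_19(num) − v_19(den) = 1; compare against these criteria.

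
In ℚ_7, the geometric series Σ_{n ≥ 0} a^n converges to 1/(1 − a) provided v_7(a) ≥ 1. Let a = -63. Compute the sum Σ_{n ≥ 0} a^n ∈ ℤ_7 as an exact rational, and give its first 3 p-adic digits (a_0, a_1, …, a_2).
Σ a^n = 1/(1 − a) = 1/64;  first 3 digits = (1, 5, 2)

v_7(a) = 1 ≥ 1, so the series converges in ℤ_7 to 1/(1 − a) = 1/(1 − (-63)) = 1/64. Expand this rational in ℤ_7: compute digits iteratively via d_i = x_i mod 7, x_{i+1} = (x_i − d_i)/7. The first 3 digits are (1, 5, 2).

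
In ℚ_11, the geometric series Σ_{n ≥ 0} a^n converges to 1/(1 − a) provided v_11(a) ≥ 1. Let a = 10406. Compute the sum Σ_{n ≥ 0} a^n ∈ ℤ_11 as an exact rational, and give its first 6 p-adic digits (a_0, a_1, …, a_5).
Σ a^n = 1/(1 − a) = -1/10405;  first 6 digits = (1, 0, 9, 7, 4, 1)

v_11(a) = 2 ≥ 1, so the series converges in ℤ_11 to 1/(1 − a) = 1/(1 − 10406) = -1/10405. Expand this rational in ℤ_11: compute digits iteratively via d_i = x_i mod 11, x_{i+1} = (x_i − d_i)/11. The first 6 digits are (1, 0, 9, 7, 4, 1).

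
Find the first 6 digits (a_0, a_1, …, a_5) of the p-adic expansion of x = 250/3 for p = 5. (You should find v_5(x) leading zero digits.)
(a_0, …, a_5) = (0, 0, 0, 4, 1, 3)

v_5(250/3) = 3, so a_0 = ... = a_2 = 0. Factor out: x = 5^3 · u with u = 2/3 a unit in ℤ_5. Expand u iteratively via a_{v+i} = u_i mod 5, u_{i+1} = (u_i − a_{v+i})/5:
  u_0 = 2/3;  a_3 = 4;  u_1 = (u_0 − 4)/5 = -2/3
  u_1 = -2/3;  a_4 = 1;  u_2 = (u_1 − 1)/5 = -1/3
  u_2 = -1/3;  a_5 = 3;  u_3 = (u_2 − 3)/5 = -2/3
Digits: (0, 0, 0, 4, 1, 3).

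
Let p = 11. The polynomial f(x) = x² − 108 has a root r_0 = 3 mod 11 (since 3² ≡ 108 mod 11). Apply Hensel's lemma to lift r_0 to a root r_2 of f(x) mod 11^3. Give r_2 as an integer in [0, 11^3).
r_2 = 806 (mod 1331)

Hensel's recurrence: r_{i+1} = r_i − f(r_i)·(f′(r_i))^{-1} mod 11^{i+2}, with f′(x) = 2x. Iterate:
  r_0 = 3 (mod 11)
  r_1 = 80 (mod 121)
  r_2 = 806 (mod 1331)
Final: r_2 = 806, and one checks f(r_2) ≡ 0 mod 11^3.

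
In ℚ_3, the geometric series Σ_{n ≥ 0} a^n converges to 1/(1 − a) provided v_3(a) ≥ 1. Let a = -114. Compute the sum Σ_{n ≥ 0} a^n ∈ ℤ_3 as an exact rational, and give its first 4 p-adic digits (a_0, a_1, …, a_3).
Σ a^n = 1/(1 − a) = 1/115;  first 4 digits = (1, 1, 0, 1)

v_3(a) = 1 ≥ 1, so the series converges in ℤ_3 to 1/(1 − a) = 1/(1 − (-114)) = 1/115. Expand this rational in ℤ_3: compute digits iteratively via d_i = x_i mod 3, x_{i+1} = (x_i − d_i)/3. The first 4 digits are (1, 1, 0, 1).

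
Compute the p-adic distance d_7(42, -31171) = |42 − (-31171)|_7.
d_7(42, -31171) = 1/2401

Step 1 — x − y = 42 − (-31171) = 31213. Step 2 — v_7(31213) = 4 (factor: 31213 = (7^4 · 13); the sign does not affect v_p). Step 3 — |x − y|_7 = 7^{-4} = 1/2401.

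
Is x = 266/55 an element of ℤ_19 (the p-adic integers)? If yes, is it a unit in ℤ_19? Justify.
x ∈ ℤ_19 but not a unit; v_19(x) = 1 > 0

ℤ_19 = {x ∈ ℚ_19 : v_19(x) ≥ 0} and ℤ_19^× = {x ∈ ℤ_19 : v_19(x) = 0}. Here v_19(266/55) = v_19(num) − v_19(den) = 1; compare against these criteria.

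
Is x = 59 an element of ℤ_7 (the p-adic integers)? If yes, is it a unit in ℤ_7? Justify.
x ∈ ℤ_7^× (unit); v_7(x) = 0

ℤ_7 = {x ∈ ℚ_7 : v_7(x) ≥ 0} and ℤ_7^× = {x ∈ ℤ_7 : v_7(x) = 0}. Here v_7(59) = v_7(num) − v_7(den) = 0; compare against these criteria.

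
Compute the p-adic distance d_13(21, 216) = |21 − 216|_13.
d_13(21, 216) = 1/13

Step 1 — x − y = 21 − 216 = -195. Step 2 — v_13(-195) = 1 (factor: -195 = −(13^1 · 15); the sign does not affect v_p). Step 3 — |x − y|_13 = 13^{-1} = 1/13.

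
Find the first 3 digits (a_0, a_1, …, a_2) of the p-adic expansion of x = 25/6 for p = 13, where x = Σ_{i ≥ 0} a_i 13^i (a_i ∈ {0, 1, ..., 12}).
(a_0, …, a_2) = (2, 11, 10)

v_13(25/6) = 0 (numerator and denominator both coprime to 13), so x ∈ ℤ_13^×. Compute digits iteratively via a_i = x_i mod 13, x_{i+1} = (x_i − a_i)/13, with x_0 = x:
  x_0 = 25/6;  a_0 = 2;  x_1 = (x_0 − 2)/13 = 1/6
  x_1 = 1/6;  a_1 = 11;  x_2 = (x_1 − 11)/13 = -5/6
  x_2 = -5/6;  a_2 = 10;  x_3 = (x_2 − 10)/13 = -5/6
Digits: (2, 11, 10).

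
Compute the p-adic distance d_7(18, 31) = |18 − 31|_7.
d_7(18, 31) = 1

Step 1 — x − y = 18 − 31 = -13. Step 2 — v_7(-13) = 0 (factor: -13 = −(7^0 · 13); the sign does not affect v_p). Step 3 — |x − y|_7 = 7^{0} = 1.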